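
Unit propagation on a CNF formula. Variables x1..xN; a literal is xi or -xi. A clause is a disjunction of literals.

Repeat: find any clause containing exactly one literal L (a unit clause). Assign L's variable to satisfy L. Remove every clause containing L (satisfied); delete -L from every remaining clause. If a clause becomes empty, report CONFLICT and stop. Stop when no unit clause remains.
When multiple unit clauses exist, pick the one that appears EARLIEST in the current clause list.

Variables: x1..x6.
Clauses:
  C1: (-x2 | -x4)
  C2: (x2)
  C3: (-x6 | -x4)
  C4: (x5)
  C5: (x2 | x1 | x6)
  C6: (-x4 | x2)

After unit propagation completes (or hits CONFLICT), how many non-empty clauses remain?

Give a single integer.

unit clause [2] forces x2=T; simplify:
  drop -2 from [-2, -4] -> [-4]
  satisfied 3 clause(s); 3 remain; assigned so far: [2]
unit clause [-4] forces x4=F; simplify:
  satisfied 2 clause(s); 1 remain; assigned so far: [2, 4]
unit clause [5] forces x5=T; simplify:
  satisfied 1 clause(s); 0 remain; assigned so far: [2, 4, 5]

Answer: 0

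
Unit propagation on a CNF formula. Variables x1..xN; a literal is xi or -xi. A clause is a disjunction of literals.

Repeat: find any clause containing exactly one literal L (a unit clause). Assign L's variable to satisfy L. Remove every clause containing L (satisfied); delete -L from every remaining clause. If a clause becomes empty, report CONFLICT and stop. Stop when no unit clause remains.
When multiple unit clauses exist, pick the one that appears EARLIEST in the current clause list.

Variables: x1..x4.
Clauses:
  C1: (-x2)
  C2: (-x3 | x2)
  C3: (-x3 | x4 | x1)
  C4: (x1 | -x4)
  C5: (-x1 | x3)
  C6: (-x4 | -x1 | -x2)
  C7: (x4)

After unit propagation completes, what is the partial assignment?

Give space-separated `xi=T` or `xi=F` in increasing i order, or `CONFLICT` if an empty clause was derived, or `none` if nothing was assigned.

Answer: CONFLICT

Derivation:
unit clause [-2] forces x2=F; simplify:
  drop 2 from [-3, 2] -> [-3]
  satisfied 2 clause(s); 5 remain; assigned so far: [2]
unit clause [-3] forces x3=F; simplify:
  drop 3 from [-1, 3] -> [-1]
  satisfied 2 clause(s); 3 remain; assigned so far: [2, 3]
unit clause [-1] forces x1=F; simplify:
  drop 1 from [1, -4] -> [-4]
  satisfied 1 clause(s); 2 remain; assigned so far: [1, 2, 3]
unit clause [-4] forces x4=F; simplify:
  drop 4 from [4] -> [] (empty!)
  satisfied 1 clause(s); 1 remain; assigned so far: [1, 2, 3, 4]
CONFLICT (empty clause)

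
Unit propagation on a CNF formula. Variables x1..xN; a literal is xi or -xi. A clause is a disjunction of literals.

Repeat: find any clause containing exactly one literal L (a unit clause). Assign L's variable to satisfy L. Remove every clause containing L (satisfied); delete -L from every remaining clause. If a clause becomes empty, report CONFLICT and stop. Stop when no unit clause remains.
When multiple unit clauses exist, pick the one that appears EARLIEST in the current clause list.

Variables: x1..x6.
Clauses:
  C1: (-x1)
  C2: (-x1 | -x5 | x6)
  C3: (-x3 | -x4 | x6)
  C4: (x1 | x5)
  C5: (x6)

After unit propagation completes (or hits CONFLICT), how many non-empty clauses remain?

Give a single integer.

Answer: 0

Derivation:
unit clause [-1] forces x1=F; simplify:
  drop 1 from [1, 5] -> [5]
  satisfied 2 clause(s); 3 remain; assigned so far: [1]
unit clause [5] forces x5=T; simplify:
  satisfied 1 clause(s); 2 remain; assigned so far: [1, 5]
unit clause [6] forces x6=T; simplify:
  satisfied 2 clause(s); 0 remain; assigned so far: [1, 5, 6]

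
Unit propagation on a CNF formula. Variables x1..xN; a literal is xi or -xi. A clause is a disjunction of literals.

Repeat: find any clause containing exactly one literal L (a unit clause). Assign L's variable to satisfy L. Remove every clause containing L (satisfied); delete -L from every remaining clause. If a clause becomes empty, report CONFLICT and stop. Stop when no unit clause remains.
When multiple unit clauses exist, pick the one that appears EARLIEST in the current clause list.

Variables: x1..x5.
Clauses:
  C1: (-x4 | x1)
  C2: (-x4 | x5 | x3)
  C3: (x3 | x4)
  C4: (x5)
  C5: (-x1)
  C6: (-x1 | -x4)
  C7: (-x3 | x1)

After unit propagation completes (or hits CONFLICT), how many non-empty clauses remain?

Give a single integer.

Answer: 0

Derivation:
unit clause [5] forces x5=T; simplify:
  satisfied 2 clause(s); 5 remain; assigned so far: [5]
unit clause [-1] forces x1=F; simplify:
  drop 1 from [-4, 1] -> [-4]
  drop 1 from [-3, 1] -> [-3]
  satisfied 2 clause(s); 3 remain; assigned so far: [1, 5]
unit clause [-4] forces x4=F; simplify:
  drop 4 from [3, 4] -> [3]
  satisfied 1 clause(s); 2 remain; assigned so far: [1, 4, 5]
unit clause [3] forces x3=T; simplify:
  drop -3 from [-3] -> [] (empty!)
  satisfied 1 clause(s); 1 remain; assigned so far: [1, 3, 4, 5]
CONFLICT (empty clause)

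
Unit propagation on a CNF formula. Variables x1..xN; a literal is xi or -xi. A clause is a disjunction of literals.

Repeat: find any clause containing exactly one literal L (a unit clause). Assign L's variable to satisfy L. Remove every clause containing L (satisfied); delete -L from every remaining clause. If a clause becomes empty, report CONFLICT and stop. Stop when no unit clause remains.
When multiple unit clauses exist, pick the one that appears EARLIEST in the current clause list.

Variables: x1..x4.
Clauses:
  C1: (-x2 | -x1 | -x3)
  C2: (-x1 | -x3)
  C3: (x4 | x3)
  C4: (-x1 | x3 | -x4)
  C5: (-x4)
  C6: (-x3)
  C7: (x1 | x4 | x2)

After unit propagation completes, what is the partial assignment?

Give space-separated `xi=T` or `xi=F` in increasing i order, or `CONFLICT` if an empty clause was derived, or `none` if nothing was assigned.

unit clause [-4] forces x4=F; simplify:
  drop 4 from [4, 3] -> [3]
  drop 4 from [1, 4, 2] -> [1, 2]
  satisfied 2 clause(s); 5 remain; assigned so far: [4]
unit clause [3] forces x3=T; simplify:
  drop -3 from [-2, -1, -3] -> [-2, -1]
  drop -3 from [-1, -3] -> [-1]
  drop -3 from [-3] -> [] (empty!)
  satisfied 1 clause(s); 4 remain; assigned so far: [3, 4]
CONFLICT (empty clause)

Answer: CONFLICT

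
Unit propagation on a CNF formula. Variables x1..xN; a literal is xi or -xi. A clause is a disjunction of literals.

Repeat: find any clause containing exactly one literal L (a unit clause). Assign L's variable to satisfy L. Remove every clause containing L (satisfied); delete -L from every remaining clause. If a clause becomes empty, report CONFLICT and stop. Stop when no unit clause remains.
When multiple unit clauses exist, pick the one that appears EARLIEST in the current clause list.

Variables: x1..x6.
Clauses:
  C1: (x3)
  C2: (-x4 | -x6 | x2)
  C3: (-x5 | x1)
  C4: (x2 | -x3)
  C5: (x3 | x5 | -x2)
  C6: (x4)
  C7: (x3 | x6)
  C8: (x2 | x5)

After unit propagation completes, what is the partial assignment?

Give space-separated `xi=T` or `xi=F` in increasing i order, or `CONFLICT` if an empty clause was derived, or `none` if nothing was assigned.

Answer: x2=T x3=T x4=T

Derivation:
unit clause [3] forces x3=T; simplify:
  drop -3 from [2, -3] -> [2]
  satisfied 3 clause(s); 5 remain; assigned so far: [3]
unit clause [2] forces x2=T; simplify:
  satisfied 3 clause(s); 2 remain; assigned so far: [2, 3]
unit clause [4] forces x4=T; simplify:
  satisfied 1 clause(s); 1 remain; assigned so far: [2, 3, 4]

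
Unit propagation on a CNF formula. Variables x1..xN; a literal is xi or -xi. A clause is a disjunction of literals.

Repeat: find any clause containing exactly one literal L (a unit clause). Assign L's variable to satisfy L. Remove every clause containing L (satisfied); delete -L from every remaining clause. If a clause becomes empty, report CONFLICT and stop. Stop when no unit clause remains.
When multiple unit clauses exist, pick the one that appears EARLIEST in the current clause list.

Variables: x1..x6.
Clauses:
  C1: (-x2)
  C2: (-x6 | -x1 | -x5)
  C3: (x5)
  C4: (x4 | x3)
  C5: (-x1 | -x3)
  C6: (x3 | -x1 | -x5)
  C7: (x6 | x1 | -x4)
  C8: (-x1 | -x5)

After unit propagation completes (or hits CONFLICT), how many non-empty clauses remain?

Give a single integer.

Answer: 2

Derivation:
unit clause [-2] forces x2=F; simplify:
  satisfied 1 clause(s); 7 remain; assigned so far: [2]
unit clause [5] forces x5=T; simplify:
  drop -5 from [-6, -1, -5] -> [-6, -1]
  drop -5 from [3, -1, -5] -> [3, -1]
  drop -5 from [-1, -5] -> [-1]
  satisfied 1 clause(s); 6 remain; assigned so far: [2, 5]
unit clause [-1] forces x1=F; simplify:
  drop 1 from [6, 1, -4] -> [6, -4]
  satisfied 4 clause(s); 2 remain; assigned so far: [1, 2, 5]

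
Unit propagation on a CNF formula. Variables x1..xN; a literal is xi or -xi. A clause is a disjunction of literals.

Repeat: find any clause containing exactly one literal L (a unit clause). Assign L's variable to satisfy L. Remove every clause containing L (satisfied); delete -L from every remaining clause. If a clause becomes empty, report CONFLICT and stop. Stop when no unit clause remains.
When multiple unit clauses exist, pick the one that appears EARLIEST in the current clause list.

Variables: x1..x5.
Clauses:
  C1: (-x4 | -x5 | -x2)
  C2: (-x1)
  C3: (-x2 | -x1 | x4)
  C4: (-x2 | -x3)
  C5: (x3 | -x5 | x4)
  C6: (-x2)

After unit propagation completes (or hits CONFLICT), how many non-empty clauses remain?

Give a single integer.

unit clause [-1] forces x1=F; simplify:
  satisfied 2 clause(s); 4 remain; assigned so far: [1]
unit clause [-2] forces x2=F; simplify:
  satisfied 3 clause(s); 1 remain; assigned so far: [1, 2]

Answer: 1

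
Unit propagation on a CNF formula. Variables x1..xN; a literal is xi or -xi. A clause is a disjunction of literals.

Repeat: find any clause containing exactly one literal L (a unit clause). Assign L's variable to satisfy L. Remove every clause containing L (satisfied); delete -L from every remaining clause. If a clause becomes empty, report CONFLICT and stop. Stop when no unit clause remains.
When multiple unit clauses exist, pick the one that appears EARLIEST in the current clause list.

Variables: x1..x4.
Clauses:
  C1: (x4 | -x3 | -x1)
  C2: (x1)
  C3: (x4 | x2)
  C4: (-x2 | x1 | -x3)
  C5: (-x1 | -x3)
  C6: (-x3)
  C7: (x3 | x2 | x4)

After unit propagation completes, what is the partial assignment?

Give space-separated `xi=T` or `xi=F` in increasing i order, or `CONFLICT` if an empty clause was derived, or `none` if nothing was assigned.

Answer: x1=T x3=F

Derivation:
unit clause [1] forces x1=T; simplify:
  drop -1 from [4, -3, -1] -> [4, -3]
  drop -1 from [-1, -3] -> [-3]
  satisfied 2 clause(s); 5 remain; assigned so far: [1]
unit clause [-3] forces x3=F; simplify:
  drop 3 from [3, 2, 4] -> [2, 4]
  satisfied 3 clause(s); 2 remain; assigned so far: [1, 3]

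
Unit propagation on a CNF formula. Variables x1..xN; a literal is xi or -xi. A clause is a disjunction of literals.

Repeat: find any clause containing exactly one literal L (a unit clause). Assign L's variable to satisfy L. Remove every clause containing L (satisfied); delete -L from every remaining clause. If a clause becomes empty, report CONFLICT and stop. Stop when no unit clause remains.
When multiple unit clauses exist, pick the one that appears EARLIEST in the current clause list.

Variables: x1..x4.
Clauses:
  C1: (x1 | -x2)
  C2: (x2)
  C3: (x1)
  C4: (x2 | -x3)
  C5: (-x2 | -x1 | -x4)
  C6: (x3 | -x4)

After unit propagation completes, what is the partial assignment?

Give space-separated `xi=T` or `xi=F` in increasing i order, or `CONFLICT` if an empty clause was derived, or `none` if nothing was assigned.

Answer: x1=T x2=T x4=F

Derivation:
unit clause [2] forces x2=T; simplify:
  drop -2 from [1, -2] -> [1]
  drop -2 from [-2, -1, -4] -> [-1, -4]
  satisfied 2 clause(s); 4 remain; assigned so far: [2]
unit clause [1] forces x1=T; simplify:
  drop -1 from [-1, -4] -> [-4]
  satisfied 2 clause(s); 2 remain; assigned so far: [1, 2]
unit clause [-4] forces x4=F; simplify:
  satisfied 2 clause(s); 0 remain; assigned so far: [1, 2, 4]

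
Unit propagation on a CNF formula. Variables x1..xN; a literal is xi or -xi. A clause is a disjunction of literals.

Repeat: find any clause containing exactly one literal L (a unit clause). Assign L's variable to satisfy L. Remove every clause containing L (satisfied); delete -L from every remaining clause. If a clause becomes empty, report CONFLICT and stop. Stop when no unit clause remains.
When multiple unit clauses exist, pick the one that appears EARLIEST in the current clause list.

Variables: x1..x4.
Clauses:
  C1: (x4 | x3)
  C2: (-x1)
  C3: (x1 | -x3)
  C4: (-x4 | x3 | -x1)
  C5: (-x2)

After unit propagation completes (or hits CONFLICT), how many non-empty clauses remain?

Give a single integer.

Answer: 0

Derivation:
unit clause [-1] forces x1=F; simplify:
  drop 1 from [1, -3] -> [-3]
  satisfied 2 clause(s); 3 remain; assigned so far: [1]
unit clause [-3] forces x3=F; simplify:
  drop 3 from [4, 3] -> [4]
  satisfied 1 clause(s); 2 remain; assigned so far: [1, 3]
unit clause [4] forces x4=T; simplify:
  satisfied 1 clause(s); 1 remain; assigned so far: [1, 3, 4]
unit clause [-2] forces x2=F; simplify:
  satisfied 1 clause(s); 0 remain; assigned so far: [1, 2, 3, 4]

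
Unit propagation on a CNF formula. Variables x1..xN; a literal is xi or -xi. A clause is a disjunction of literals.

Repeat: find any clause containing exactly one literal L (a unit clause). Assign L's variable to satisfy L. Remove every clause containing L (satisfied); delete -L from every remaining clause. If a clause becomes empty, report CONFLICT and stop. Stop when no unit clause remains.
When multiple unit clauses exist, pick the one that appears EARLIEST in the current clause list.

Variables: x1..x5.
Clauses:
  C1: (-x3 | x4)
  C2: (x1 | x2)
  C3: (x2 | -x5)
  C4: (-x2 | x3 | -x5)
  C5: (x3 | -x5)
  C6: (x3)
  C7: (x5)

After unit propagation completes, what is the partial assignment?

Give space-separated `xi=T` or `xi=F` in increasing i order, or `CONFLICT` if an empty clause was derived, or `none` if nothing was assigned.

Answer: x2=T x3=T x4=T x5=T

Derivation:
unit clause [3] forces x3=T; simplify:
  drop -3 from [-3, 4] -> [4]
  satisfied 3 clause(s); 4 remain; assigned so far: [3]
unit clause [4] forces x4=T; simplify:
  satisfied 1 clause(s); 3 remain; assigned so far: [3, 4]
unit clause [5] forces x5=T; simplify:
  drop -5 from [2, -5] -> [2]
  satisfied 1 clause(s); 2 remain; assigned so far: [3, 4, 5]
unit clause [2] forces x2=T; simplify:
  satisfied 2 clause(s); 0 remain; assigned so far: [2, 3, 4, 5]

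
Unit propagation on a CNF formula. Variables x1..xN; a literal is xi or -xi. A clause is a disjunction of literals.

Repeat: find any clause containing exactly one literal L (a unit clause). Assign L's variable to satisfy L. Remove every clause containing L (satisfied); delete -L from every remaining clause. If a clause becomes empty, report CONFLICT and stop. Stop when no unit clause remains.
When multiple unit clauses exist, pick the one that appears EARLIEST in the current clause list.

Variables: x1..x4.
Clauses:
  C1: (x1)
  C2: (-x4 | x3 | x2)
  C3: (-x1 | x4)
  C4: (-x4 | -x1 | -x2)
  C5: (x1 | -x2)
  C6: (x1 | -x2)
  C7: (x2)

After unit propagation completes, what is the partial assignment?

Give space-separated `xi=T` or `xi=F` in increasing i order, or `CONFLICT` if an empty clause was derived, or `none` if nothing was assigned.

unit clause [1] forces x1=T; simplify:
  drop -1 from [-1, 4] -> [4]
  drop -1 from [-4, -1, -2] -> [-4, -2]
  satisfied 3 clause(s); 4 remain; assigned so far: [1]
unit clause [4] forces x4=T; simplify:
  drop -4 from [-4, 3, 2] -> [3, 2]
  drop -4 from [-4, -2] -> [-2]
  satisfied 1 clause(s); 3 remain; assigned so far: [1, 4]
unit clause [-2] forces x2=F; simplify:
  drop 2 from [3, 2] -> [3]
  drop 2 from [2] -> [] (empty!)
  satisfied 1 clause(s); 2 remain; assigned so far: [1, 2, 4]
CONFLICT (empty clause)

Answer: CONFLICT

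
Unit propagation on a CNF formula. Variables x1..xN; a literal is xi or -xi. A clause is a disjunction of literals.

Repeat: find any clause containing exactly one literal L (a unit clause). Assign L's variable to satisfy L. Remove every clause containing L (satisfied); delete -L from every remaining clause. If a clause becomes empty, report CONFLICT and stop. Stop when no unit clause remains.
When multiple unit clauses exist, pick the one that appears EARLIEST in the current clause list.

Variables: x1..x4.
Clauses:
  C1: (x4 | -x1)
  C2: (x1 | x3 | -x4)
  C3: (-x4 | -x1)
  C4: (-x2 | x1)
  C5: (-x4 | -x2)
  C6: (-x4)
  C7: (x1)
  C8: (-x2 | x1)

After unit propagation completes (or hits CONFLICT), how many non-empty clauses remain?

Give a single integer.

Answer: 2

Derivation:
unit clause [-4] forces x4=F; simplify:
  drop 4 from [4, -1] -> [-1]
  satisfied 4 clause(s); 4 remain; assigned so far: [4]
unit clause [-1] forces x1=F; simplify:
  drop 1 from [-2, 1] -> [-2]
  drop 1 from [1] -> [] (empty!)
  drop 1 from [-2, 1] -> [-2]
  satisfied 1 clause(s); 3 remain; assigned so far: [1, 4]
CONFLICT (empty clause)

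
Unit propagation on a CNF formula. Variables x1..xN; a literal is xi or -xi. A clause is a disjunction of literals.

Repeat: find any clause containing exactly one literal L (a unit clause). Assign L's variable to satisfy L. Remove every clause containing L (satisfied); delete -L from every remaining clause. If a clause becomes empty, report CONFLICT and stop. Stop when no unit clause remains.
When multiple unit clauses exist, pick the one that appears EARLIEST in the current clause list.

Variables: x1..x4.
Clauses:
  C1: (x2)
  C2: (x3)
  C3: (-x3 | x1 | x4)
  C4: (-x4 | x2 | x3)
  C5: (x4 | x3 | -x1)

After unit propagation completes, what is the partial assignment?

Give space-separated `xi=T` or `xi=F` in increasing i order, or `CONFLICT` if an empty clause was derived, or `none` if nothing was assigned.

unit clause [2] forces x2=T; simplify:
  satisfied 2 clause(s); 3 remain; assigned so far: [2]
unit clause [3] forces x3=T; simplify:
  drop -3 from [-3, 1, 4] -> [1, 4]
  satisfied 2 clause(s); 1 remain; assigned so far: [2, 3]

Answer: x2=T x3=T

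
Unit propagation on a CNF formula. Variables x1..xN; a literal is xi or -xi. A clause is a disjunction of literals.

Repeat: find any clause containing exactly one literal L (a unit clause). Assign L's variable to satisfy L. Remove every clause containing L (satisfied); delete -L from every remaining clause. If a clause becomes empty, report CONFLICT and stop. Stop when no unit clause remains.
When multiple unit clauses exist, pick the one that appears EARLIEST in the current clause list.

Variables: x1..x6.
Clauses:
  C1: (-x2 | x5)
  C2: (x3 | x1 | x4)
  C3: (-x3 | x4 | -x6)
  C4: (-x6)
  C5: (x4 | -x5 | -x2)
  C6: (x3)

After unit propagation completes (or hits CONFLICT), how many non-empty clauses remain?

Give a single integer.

unit clause [-6] forces x6=F; simplify:
  satisfied 2 clause(s); 4 remain; assigned so far: [6]
unit clause [3] forces x3=T; simplify:
  satisfied 2 clause(s); 2 remain; assigned so far: [3, 6]

Answer: 2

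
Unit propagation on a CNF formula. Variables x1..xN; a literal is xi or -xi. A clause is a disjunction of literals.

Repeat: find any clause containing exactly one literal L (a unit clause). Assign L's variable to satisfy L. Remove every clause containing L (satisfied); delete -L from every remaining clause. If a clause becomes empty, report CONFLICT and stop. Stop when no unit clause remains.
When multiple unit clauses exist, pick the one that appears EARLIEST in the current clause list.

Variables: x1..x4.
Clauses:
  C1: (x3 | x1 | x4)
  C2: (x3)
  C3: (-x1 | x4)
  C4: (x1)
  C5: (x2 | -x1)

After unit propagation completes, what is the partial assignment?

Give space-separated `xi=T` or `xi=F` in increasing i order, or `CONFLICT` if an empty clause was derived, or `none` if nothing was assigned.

Answer: x1=T x2=T x3=T x4=T

Derivation:
unit clause [3] forces x3=T; simplify:
  satisfied 2 clause(s); 3 remain; assigned so far: [3]
unit clause [1] forces x1=T; simplify:
  drop -1 from [-1, 4] -> [4]
  drop -1 from [2, -1] -> [2]
  satisfied 1 clause(s); 2 remain; assigned so far: [1, 3]
unit clause [4] forces x4=T; simplify:
  satisfied 1 clause(s); 1 remain; assigned so far: [1, 3, 4]
unit clause [2] forces x2=T; simplify:
  satisfied 1 clause(s); 0 remain; assigned so far: [1, 2, 3, 4]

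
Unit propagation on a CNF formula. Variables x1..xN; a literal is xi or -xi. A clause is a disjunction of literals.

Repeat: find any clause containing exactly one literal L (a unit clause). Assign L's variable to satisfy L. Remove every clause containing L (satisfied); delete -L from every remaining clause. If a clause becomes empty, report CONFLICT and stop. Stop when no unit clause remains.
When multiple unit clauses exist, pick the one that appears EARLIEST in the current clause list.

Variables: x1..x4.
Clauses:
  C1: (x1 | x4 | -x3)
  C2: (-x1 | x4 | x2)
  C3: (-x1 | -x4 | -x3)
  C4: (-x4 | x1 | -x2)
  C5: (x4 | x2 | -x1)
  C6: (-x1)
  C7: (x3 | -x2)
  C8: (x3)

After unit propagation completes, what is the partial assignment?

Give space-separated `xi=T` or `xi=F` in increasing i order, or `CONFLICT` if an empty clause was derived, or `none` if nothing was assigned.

unit clause [-1] forces x1=F; simplify:
  drop 1 from [1, 4, -3] -> [4, -3]
  drop 1 from [-4, 1, -2] -> [-4, -2]
  satisfied 4 clause(s); 4 remain; assigned so far: [1]
unit clause [3] forces x3=T; simplify:
  drop -3 from [4, -3] -> [4]
  satisfied 2 clause(s); 2 remain; assigned so far: [1, 3]
unit clause [4] forces x4=T; simplify:
  drop -4 from [-4, -2] -> [-2]
  satisfied 1 clause(s); 1 remain; assigned so far: [1, 3, 4]
unit clause [-2] forces x2=F; simplify:
  satisfied 1 clause(s); 0 remain; assigned so far: [1, 2, 3, 4]

Answer: x1=F x2=F x3=T x4=T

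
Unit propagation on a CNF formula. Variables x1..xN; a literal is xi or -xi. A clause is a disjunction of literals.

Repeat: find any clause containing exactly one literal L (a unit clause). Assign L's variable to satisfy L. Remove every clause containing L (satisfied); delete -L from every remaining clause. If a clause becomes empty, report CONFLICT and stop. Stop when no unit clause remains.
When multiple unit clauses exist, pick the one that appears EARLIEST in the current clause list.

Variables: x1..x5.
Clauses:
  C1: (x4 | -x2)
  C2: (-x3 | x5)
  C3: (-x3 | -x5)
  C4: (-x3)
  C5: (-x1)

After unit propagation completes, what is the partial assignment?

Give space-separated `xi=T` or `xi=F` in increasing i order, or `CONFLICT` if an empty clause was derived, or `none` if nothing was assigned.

Answer: x1=F x3=F

Derivation:
unit clause [-3] forces x3=F; simplify:
  satisfied 3 clause(s); 2 remain; assigned so far: [3]
unit clause [-1] forces x1=F; simplify:
  satisfied 1 clause(s); 1 remain; assigned so far: [1, 3]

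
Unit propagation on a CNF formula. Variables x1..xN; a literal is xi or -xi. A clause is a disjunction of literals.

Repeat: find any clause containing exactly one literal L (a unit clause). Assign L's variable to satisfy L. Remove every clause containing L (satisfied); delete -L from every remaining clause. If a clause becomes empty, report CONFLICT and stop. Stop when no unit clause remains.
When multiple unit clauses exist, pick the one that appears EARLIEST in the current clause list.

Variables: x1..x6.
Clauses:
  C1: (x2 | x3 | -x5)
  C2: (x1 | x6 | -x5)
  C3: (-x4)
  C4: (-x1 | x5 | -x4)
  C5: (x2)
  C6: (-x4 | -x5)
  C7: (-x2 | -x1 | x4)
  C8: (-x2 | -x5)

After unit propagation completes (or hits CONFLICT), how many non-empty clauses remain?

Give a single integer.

Answer: 0

Derivation:
unit clause [-4] forces x4=F; simplify:
  drop 4 from [-2, -1, 4] -> [-2, -1]
  satisfied 3 clause(s); 5 remain; assigned so far: [4]
unit clause [2] forces x2=T; simplify:
  drop -2 from [-2, -1] -> [-1]
  drop -2 from [-2, -5] -> [-5]
  satisfied 2 clause(s); 3 remain; assigned so far: [2, 4]
unit clause [-1] forces x1=F; simplify:
  drop 1 from [1, 6, -5] -> [6, -5]
  satisfied 1 clause(s); 2 remain; assigned so far: [1, 2, 4]
unit clause [-5] forces x5=F; simplify:
  satisfied 2 clause(s); 0 remain; assigned so far: [1, 2, 4, 5]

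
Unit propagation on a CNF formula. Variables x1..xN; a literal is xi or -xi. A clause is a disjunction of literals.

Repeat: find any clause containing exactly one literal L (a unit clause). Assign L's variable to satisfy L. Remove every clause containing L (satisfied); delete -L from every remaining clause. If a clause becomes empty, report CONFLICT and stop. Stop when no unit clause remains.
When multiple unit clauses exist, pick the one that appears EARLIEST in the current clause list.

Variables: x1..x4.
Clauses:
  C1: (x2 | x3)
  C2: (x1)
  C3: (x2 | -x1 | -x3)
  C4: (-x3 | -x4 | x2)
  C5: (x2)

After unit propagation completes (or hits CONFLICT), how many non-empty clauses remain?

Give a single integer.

Answer: 0

Derivation:
unit clause [1] forces x1=T; simplify:
  drop -1 from [2, -1, -3] -> [2, -3]
  satisfied 1 clause(s); 4 remain; assigned so far: [1]
unit clause [2] forces x2=T; simplify:
  satisfied 4 clause(s); 0 remain; assigned so far: [1, 2]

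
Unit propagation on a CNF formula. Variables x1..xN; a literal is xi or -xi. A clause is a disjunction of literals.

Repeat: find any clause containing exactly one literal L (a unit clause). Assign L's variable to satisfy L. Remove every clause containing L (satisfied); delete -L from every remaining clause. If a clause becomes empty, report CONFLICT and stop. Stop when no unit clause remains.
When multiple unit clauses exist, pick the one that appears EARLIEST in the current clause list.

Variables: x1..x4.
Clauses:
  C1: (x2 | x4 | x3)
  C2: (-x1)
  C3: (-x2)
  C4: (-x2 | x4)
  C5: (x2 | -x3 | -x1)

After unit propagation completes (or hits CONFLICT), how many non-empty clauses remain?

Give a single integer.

unit clause [-1] forces x1=F; simplify:
  satisfied 2 clause(s); 3 remain; assigned so far: [1]
unit clause [-2] forces x2=F; simplify:
  drop 2 from [2, 4, 3] -> [4, 3]
  satisfied 2 clause(s); 1 remain; assigned so far: [1, 2]

Answer: 1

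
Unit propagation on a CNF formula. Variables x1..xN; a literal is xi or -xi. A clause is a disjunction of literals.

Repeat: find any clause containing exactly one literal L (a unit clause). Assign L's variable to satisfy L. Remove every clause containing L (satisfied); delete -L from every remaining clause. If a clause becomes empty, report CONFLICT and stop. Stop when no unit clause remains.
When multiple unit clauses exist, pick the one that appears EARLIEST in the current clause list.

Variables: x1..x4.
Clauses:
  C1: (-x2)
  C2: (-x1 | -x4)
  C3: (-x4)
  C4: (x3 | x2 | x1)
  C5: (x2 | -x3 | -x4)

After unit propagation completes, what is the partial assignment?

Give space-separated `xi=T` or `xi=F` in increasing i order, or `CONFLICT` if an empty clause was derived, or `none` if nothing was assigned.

unit clause [-2] forces x2=F; simplify:
  drop 2 from [3, 2, 1] -> [3, 1]
  drop 2 from [2, -3, -4] -> [-3, -4]
  satisfied 1 clause(s); 4 remain; assigned so far: [2]
unit clause [-4] forces x4=F; simplify:
  satisfied 3 clause(s); 1 remain; assigned so far: [2, 4]

Answer: x2=F x4=F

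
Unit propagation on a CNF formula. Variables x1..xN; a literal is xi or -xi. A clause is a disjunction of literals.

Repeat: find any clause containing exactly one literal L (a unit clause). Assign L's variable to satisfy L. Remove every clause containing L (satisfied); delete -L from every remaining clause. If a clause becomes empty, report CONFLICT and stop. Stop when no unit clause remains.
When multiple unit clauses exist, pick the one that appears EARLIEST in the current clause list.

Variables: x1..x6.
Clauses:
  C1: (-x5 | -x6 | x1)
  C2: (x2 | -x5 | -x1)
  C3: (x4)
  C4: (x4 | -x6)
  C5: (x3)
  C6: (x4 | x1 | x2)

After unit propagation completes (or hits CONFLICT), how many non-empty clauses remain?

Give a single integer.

unit clause [4] forces x4=T; simplify:
  satisfied 3 clause(s); 3 remain; assigned so far: [4]
unit clause [3] forces x3=T; simplify:
  satisfied 1 clause(s); 2 remain; assigned so far: [3, 4]

Answer: 2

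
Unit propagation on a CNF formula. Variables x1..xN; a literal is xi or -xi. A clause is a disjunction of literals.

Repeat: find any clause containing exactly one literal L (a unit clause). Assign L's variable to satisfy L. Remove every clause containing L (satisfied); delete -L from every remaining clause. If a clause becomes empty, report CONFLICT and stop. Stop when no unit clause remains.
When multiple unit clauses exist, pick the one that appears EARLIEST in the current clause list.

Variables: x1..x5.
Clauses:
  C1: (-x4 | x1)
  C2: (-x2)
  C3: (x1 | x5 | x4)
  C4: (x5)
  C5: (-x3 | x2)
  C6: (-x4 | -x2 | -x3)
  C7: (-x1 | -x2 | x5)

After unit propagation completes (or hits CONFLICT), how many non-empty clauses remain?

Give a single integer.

Answer: 1

Derivation:
unit clause [-2] forces x2=F; simplify:
  drop 2 from [-3, 2] -> [-3]
  satisfied 3 clause(s); 4 remain; assigned so far: [2]
unit clause [5] forces x5=T; simplify:
  satisfied 2 clause(s); 2 remain; assigned so far: [2, 5]
unit clause [-3] forces x3=F; simplify:
  satisfied 1 clause(s); 1 remain; assigned so far: [2, 3, 5]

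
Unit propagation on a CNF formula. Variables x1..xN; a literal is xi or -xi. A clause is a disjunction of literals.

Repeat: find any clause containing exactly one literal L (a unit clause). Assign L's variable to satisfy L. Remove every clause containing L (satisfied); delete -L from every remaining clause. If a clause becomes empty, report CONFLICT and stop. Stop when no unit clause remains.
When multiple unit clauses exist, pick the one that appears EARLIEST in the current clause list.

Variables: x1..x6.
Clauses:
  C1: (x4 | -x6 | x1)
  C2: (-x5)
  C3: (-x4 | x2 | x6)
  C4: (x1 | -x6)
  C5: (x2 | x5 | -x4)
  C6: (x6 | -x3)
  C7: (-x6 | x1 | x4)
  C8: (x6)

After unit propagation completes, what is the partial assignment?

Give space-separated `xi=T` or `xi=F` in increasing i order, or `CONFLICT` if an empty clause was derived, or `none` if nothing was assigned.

Answer: x1=T x5=F x6=T

Derivation:
unit clause [-5] forces x5=F; simplify:
  drop 5 from [2, 5, -4] -> [2, -4]
  satisfied 1 clause(s); 7 remain; assigned so far: [5]
unit clause [6] forces x6=T; simplify:
  drop -6 from [4, -6, 1] -> [4, 1]
  drop -6 from [1, -6] -> [1]
  drop -6 from [-6, 1, 4] -> [1, 4]
  satisfied 3 clause(s); 4 remain; assigned so far: [5, 6]
unit clause [1] forces x1=T; simplify:
  satisfied 3 clause(s); 1 remain; assigned so far: [1, 5, 6]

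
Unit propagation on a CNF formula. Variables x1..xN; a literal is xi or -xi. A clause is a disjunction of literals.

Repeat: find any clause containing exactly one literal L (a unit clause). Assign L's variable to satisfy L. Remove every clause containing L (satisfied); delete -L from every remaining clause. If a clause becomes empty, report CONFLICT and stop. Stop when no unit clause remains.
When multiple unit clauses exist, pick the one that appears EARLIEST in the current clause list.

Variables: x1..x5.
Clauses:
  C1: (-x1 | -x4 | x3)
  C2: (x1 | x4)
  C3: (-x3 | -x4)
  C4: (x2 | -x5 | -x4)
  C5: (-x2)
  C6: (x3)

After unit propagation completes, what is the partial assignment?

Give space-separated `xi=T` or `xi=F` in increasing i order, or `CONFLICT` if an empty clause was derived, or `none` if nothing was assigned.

Answer: x1=T x2=F x3=T x4=F

Derivation:
unit clause [-2] forces x2=F; simplify:
  drop 2 from [2, -5, -4] -> [-5, -4]
  satisfied 1 clause(s); 5 remain; assigned so far: [2]
unit clause [3] forces x3=T; simplify:
  drop -3 from [-3, -4] -> [-4]
  satisfied 2 clause(s); 3 remain; assigned so far: [2, 3]
unit clause [-4] forces x4=F; simplify:
  drop 4 from [1, 4] -> [1]
  satisfied 2 clause(s); 1 remain; assigned so far: [2, 3, 4]
unit clause [1] forces x1=T; simplify:
  satisfied 1 clause(s); 0 remain; assigned so far: [1, 2, 3, 4]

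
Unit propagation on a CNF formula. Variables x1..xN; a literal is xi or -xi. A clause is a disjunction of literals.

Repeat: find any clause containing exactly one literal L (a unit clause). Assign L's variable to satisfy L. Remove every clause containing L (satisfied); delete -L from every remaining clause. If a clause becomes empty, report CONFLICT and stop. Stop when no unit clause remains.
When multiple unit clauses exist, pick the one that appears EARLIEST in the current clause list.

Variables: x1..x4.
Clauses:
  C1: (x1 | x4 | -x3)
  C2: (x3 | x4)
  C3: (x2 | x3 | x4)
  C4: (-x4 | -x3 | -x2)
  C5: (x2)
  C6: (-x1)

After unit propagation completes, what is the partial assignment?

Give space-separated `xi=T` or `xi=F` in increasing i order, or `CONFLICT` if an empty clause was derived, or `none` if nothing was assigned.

Answer: x1=F x2=T

Derivation:
unit clause [2] forces x2=T; simplify:
  drop -2 from [-4, -3, -2] -> [-4, -3]
  satisfied 2 clause(s); 4 remain; assigned so far: [2]
unit clause [-1] forces x1=F; simplify:
  drop 1 from [1, 4, -3] -> [4, -3]
  satisfied 1 clause(s); 3 remain; assigned so far: [1, 2]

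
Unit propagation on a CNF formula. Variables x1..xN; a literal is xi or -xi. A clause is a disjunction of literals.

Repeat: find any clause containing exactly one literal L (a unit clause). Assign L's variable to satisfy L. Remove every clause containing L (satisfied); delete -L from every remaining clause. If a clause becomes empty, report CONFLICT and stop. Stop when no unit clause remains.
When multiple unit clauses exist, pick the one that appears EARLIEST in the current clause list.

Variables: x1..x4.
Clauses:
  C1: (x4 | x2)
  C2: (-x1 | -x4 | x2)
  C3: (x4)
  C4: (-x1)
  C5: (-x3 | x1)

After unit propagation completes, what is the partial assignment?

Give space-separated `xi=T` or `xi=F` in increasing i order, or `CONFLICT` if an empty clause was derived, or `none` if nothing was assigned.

unit clause [4] forces x4=T; simplify:
  drop -4 from [-1, -4, 2] -> [-1, 2]
  satisfied 2 clause(s); 3 remain; assigned so far: [4]
unit clause [-1] forces x1=F; simplify:
  drop 1 from [-3, 1] -> [-3]
  satisfied 2 clause(s); 1 remain; assigned so far: [1, 4]
unit clause [-3] forces x3=F; simplify:
  satisfied 1 clause(s); 0 remain; assigned so far: [1, 3, 4]

Answer: x1=F x3=F x4=T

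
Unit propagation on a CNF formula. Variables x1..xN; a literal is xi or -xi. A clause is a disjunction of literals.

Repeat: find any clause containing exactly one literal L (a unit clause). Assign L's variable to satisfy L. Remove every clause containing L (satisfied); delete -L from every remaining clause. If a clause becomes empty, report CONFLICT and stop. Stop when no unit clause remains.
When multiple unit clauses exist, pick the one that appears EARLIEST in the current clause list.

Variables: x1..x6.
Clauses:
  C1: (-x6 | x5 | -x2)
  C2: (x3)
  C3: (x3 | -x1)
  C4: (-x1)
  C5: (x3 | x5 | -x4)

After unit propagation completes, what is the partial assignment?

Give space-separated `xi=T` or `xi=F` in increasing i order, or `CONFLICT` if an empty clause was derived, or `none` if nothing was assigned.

Answer: x1=F x3=T

Derivation:
unit clause [3] forces x3=T; simplify:
  satisfied 3 clause(s); 2 remain; assigned so far: [3]
unit clause [-1] forces x1=F; simplify:
  satisfied 1 clause(s); 1 remain; assigned so far: [1, 3]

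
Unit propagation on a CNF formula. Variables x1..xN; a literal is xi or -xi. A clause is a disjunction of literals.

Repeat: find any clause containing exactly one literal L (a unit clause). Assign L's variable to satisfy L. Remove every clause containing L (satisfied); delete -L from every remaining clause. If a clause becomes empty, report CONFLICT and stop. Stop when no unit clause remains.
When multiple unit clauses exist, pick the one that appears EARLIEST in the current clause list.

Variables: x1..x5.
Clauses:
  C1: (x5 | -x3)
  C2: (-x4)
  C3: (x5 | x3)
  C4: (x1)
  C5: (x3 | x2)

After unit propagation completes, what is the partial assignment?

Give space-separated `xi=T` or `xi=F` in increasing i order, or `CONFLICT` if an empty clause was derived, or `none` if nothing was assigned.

unit clause [-4] forces x4=F; simplify:
  satisfied 1 clause(s); 4 remain; assigned so far: [4]
unit clause [1] forces x1=T; simplify:
  satisfied 1 clause(s); 3 remain; assigned so far: [1, 4]

Answer: x1=T x4=F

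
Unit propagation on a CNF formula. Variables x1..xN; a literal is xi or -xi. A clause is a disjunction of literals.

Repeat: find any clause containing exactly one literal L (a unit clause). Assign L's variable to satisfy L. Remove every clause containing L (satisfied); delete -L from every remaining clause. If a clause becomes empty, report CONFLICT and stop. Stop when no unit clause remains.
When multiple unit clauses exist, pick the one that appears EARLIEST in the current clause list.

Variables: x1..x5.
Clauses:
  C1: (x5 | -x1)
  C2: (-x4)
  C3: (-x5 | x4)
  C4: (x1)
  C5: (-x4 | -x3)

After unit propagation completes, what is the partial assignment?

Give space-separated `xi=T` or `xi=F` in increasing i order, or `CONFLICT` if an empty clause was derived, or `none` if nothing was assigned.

unit clause [-4] forces x4=F; simplify:
  drop 4 from [-5, 4] -> [-5]
  satisfied 2 clause(s); 3 remain; assigned so far: [4]
unit clause [-5] forces x5=F; simplify:
  drop 5 from [5, -1] -> [-1]
  satisfied 1 clause(s); 2 remain; assigned so far: [4, 5]
unit clause [-1] forces x1=F; simplify:
  drop 1 from [1] -> [] (empty!)
  satisfied 1 clause(s); 1 remain; assigned so far: [1, 4, 5]
CONFLICT (empty clause)

Answer: CONFLICT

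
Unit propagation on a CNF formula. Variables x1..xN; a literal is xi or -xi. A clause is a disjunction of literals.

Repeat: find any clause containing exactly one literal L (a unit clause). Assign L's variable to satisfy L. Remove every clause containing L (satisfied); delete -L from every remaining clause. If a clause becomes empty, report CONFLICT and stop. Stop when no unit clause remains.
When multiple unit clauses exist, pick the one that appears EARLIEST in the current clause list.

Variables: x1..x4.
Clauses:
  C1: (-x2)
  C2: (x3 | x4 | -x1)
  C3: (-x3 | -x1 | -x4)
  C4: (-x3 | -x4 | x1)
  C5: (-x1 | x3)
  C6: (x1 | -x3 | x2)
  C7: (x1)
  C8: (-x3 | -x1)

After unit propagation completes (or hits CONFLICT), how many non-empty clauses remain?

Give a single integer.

Answer: 1

Derivation:
unit clause [-2] forces x2=F; simplify:
  drop 2 from [1, -3, 2] -> [1, -3]
  satisfied 1 clause(s); 7 remain; assigned so far: [2]
unit clause [1] forces x1=T; simplify:
  drop -1 from [3, 4, -1] -> [3, 4]
  drop -1 from [-3, -1, -4] -> [-3, -4]
  drop -1 from [-1, 3] -> [3]
  drop -1 from [-3, -1] -> [-3]
  satisfied 3 clause(s); 4 remain; assigned so far: [1, 2]
unit clause [3] forces x3=T; simplify:
  drop -3 from [-3, -4] -> [-4]
  drop -3 from [-3] -> [] (empty!)
  satisfied 2 clause(s); 2 remain; assigned so far: [1, 2, 3]
CONFLICT (empty clause)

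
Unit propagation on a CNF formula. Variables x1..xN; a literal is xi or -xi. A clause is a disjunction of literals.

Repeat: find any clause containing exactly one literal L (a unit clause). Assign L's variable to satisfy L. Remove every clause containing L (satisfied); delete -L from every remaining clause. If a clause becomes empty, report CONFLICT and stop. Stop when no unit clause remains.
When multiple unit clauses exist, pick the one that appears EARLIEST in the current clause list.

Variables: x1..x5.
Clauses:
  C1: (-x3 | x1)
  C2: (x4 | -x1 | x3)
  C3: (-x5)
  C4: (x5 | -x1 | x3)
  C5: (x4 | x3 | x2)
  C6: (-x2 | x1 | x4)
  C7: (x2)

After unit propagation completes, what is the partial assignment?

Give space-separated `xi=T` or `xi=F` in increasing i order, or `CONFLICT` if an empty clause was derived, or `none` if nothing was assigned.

Answer: x2=T x5=F

Derivation:
unit clause [-5] forces x5=F; simplify:
  drop 5 from [5, -1, 3] -> [-1, 3]
  satisfied 1 clause(s); 6 remain; assigned so far: [5]
unit clause [2] forces x2=T; simplify:
  drop -2 from [-2, 1, 4] -> [1, 4]
  satisfied 2 clause(s); 4 remain; assigned so far: [2, 5]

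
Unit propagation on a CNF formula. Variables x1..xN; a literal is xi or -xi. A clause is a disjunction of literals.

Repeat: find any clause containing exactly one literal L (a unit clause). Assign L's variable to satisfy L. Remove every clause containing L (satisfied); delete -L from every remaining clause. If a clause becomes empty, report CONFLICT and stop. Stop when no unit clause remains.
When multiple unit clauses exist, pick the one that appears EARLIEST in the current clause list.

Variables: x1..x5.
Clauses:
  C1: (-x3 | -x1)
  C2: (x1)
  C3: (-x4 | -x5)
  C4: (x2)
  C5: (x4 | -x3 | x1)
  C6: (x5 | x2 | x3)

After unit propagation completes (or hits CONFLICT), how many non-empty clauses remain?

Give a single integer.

Answer: 1

Derivation:
unit clause [1] forces x1=T; simplify:
  drop -1 from [-3, -1] -> [-3]
  satisfied 2 clause(s); 4 remain; assigned so far: [1]
unit clause [-3] forces x3=F; simplify:
  drop 3 from [5, 2, 3] -> [5, 2]
  satisfied 1 clause(s); 3 remain; assigned so far: [1, 3]
unit clause [2] forces x2=T; simplify:
  satisfied 2 clause(s); 1 remain; assigned so far: [1, 2, 3]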